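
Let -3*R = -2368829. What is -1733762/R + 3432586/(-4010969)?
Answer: -28993406167928/9501299685301 ≈ -3.0515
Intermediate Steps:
R = 2368829/3 (R = -⅓*(-2368829) = 2368829/3 ≈ 7.8961e+5)
-1733762/R + 3432586/(-4010969) = -1733762/2368829/3 + 3432586/(-4010969) = -1733762*3/2368829 + 3432586*(-1/4010969) = -5201286/2368829 - 3432586/4010969 = -28993406167928/9501299685301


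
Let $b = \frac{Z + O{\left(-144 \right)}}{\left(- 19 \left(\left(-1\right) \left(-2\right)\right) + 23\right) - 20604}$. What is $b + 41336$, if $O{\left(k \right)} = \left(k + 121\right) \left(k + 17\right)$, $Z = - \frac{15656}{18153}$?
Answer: $\frac{15471875671295}{374296707} \approx 41336.0$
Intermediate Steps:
$Z = - \frac{15656}{18153}$ ($Z = \left(-15656\right) \frac{1}{18153} = - \frac{15656}{18153} \approx -0.86245$)
$O{\left(k \right)} = \left(17 + k\right) \left(121 + k\right)$ ($O{\left(k \right)} = \left(121 + k\right) \left(17 + k\right) = \left(17 + k\right) \left(121 + k\right)$)
$b = - \frac{53009257}{374296707}$ ($b = \frac{- \frac{15656}{18153} + \left(2057 + \left(-144\right)^{2} + 138 \left(-144\right)\right)}{\left(- 19 \left(\left(-1\right) \left(-2\right)\right) + 23\right) - 20604} = \frac{- \frac{15656}{18153} + \left(2057 + 20736 - 19872\right)}{\left(\left(-19\right) 2 + 23\right) - 20604} = \frac{- \frac{15656}{18153} + 2921}{\left(-38 + 23\right) - 20604} = \frac{53009257}{18153 \left(-15 - 20604\right)} = \frac{53009257}{18153 \left(-20619\right)} = \frac{53009257}{18153} \left(- \frac{1}{20619}\right) = - \frac{53009257}{374296707} \approx -0.14162$)
$b + 41336 = - \frac{53009257}{374296707} + 41336 = \frac{15471875671295}{374296707}$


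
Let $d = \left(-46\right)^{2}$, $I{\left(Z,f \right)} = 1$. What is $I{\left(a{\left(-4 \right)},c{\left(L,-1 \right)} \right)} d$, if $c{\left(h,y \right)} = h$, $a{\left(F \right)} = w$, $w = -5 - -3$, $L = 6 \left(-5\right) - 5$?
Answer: $2116$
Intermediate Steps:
$L = -35$ ($L = -30 - 5 = -35$)
$w = -2$ ($w = -5 + 3 = -2$)
$a{\left(F \right)} = -2$
$d = 2116$
$I{\left(a{\left(-4 \right)},c{\left(L,-1 \right)} \right)} d = 1 \cdot 2116 = 2116$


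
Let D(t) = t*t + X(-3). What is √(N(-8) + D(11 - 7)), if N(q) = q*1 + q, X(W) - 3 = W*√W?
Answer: √(3 - 3*I*√3) ≈ 2.1213 - 1.2247*I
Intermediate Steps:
X(W) = 3 + W^(3/2) (X(W) = 3 + W*√W = 3 + W^(3/2))
D(t) = 3 + t² - 3*I*√3 (D(t) = t*t + (3 + (-3)^(3/2)) = t² + (3 - 3*I*√3) = 3 + t² - 3*I*√3)
N(q) = 2*q (N(q) = q + q = 2*q)
√(N(-8) + D(11 - 7)) = √(2*(-8) + (3 + (11 - 7)² - 3*I*√3)) = √(-16 + (3 + 4² - 3*I*√3)) = √(-16 + (3 + 16 - 3*I*√3)) = √(-16 + (19 - 3*I*√3)) = √(3 - 3*I*√3)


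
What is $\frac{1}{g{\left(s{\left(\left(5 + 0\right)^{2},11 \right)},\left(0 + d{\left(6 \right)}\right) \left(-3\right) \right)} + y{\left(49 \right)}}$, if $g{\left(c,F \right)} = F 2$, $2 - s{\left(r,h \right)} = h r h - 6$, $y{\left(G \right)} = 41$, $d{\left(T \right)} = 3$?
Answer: $\frac{1}{23} \approx 0.043478$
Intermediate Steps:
$s{\left(r,h \right)} = 8 - r h^{2}$ ($s{\left(r,h \right)} = 2 - \left(h r h - 6\right) = 2 - \left(r h^{2} - 6\right) = 2 - \left(-6 + r h^{2}\right) = 8 - r h^{2}$)
$g{\left(c,F \right)} = 2 F$
$\frac{1}{g{\left(s{\left(\left(5 + 0\right)^{2},11 \right)},\left(0 + d{\left(6 \right)}\right) \left(-3\right) \right)} + y{\left(49 \right)}} = \frac{1}{2 \left(0 + 3\right) \left(-3\right) + 41} = \frac{1}{2 \cdot 3 \left(-3\right) + 41} = \frac{1}{2 \left(-9\right) + 41} = \frac{1}{-18 + 41} = \frac{1}{23}$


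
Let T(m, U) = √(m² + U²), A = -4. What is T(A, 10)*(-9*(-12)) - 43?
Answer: -43 + 216*√29 ≈ 1120.2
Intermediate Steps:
T(m, U) = √(U² + m²)
T(A, 10)*(-9*(-12)) - 43 = √(10² + (-4)²)*(-9*(-12)) - 43 = √(100 + 16)*108 - 43 = √116*108 - 43 = (2*√29)*108 - 43 = 216*√29 - 43 = -43 + 216*√29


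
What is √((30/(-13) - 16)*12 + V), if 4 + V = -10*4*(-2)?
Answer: 2*I*√6071/13 ≈ 11.987*I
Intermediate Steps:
V = 76 (V = -4 - 10*4*(-2) = -4 - 40*(-2) = -4 + 80 = 76)
√((30/(-13) - 16)*12 + V) = √((30/(-13) - 16)*12 + 76) = √((30*(-1/13) - 16)*12 + 76) = √((-30/13 - 16)*12 + 76) = √(-238/13*12 + 76) = √(-2856/13 + 76) = √(-1868/13) = 2*I*√6071/13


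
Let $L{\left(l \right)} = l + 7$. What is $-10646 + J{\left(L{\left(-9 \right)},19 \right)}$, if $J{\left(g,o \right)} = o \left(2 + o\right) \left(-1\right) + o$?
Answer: $-11026$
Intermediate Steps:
$L{\left(l \right)} = 7 + l$
$J{\left(g,o \right)} = o + o \left(-2 - o\right)$ ($J{\left(g,o \right)} = o \left(-2 - o\right) + o = o + o \left(-2 - o\right)$)
$-10646 + J{\left(L{\left(-9 \right)},19 \right)} = -10646 - 19 \left(1 + 19\right) = -10646 - 19 \cdot 20 = -10646 - 380 = -11026$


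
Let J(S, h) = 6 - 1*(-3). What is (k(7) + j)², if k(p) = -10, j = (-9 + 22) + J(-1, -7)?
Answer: 144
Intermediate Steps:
J(S, h) = 9 (J(S, h) = 6 + 3 = 9)
j = 22 (j = (-9 + 22) + 9 = 13 + 9 = 22)
(k(7) + j)² = (-10 + 22)² = 12² = 144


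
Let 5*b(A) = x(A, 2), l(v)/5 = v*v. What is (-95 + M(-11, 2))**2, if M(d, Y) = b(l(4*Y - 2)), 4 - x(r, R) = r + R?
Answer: 426409/25 ≈ 17056.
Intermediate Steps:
x(r, R) = 4 - R - r (x(r, R) = 4 - (r + R) = 4 - (R + r) = 4 + (-R - r) = 4 - R - r)
l(v) = 5*v**2 (l(v) = 5*(v*v) = 5*v**2)
b(A) = 2/5 - A/5 (b(A) = (4 - 1*2 - A)/5 = (4 - 2 - A)/5 = (2 - A)/5 = 2/5 - A/5)
M(d, Y) = 2/5 - (-2 + 4*Y)**2 (M(d, Y) = 2/5 - (4*Y - 2)**2 = 2/5 - (-2 + 4*Y)**2)
(-95 + M(-11, 2))**2 = (-95 + (2/5 - 4*(-1 + 2*2)**2))**2 = (-95 + (2/5 - 4*(-1 + 4)**2))**2 = (-95 + (2/5 - 4*3**2))**2 = (-95 + (2/5 - 4*9))**2 = (-95 + (2/5 - 36))**2 = (-95 - 178/5)**2 = (-653/5)**2 = 426409/25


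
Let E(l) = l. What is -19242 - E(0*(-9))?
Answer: -19242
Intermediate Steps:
-19242 - E(0*(-9)) = -19242 - 0*(-9) = -19242 - 1*0 = -19242 + 0 = -19242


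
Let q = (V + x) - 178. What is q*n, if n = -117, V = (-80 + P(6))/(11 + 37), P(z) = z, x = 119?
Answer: 56667/8 ≈ 7083.4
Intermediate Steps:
V = -37/24 (V = (-80 + 6)/(11 + 37) = -74/48 = -74*1/48 = -37/24 ≈ -1.5417)
q = -1453/24 (q = (-37/24 + 119) - 178 = 2819/24 - 178 = -1453/24 ≈ -60.542)
q*n = -1453/24*(-117) = 56667/8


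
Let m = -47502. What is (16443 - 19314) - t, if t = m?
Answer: 44631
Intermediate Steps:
t = -47502
(16443 - 19314) - t = (16443 - 19314) - 1*(-47502) = -2871 + 47502 = 44631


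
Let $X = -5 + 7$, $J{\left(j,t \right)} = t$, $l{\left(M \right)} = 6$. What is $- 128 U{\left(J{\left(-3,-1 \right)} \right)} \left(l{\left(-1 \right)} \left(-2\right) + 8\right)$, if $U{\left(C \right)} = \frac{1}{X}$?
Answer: $256$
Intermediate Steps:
$X = 2$
$U{\left(C \right)} = \frac{1}{2}$
$- 128 U{\left(J{\left(-3,-1 \right)} \right)} \left(l{\left(-1 \right)} \left(-2\right) + 8\right) = \left(-128\right) \frac{1}{2} \left(6 \left(-2\right) + 8\right) = - 64 \left(-12 + 8\right) = \left(-64\right) \left(-4\right) = 256$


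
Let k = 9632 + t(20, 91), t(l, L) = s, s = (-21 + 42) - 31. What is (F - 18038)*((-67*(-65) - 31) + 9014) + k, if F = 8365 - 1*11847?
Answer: -287024138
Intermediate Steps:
s = -10 (s = 21 - 31 = -10)
F = -3482 (F = 8365 - 11847 = -3482)
t(l, L) = -10
k = 9622 (k = 9632 - 10 = 9622)
(F - 18038)*((-67*(-65) - 31) + 9014) + k = (-3482 - 18038)*((-67*(-65) - 31) + 9014) + 9622 = -21520*((4355 - 31) + 9014) + 9622 = -21520*(4324 + 9014) + 9622 = -21520*13338 + 9622 = -287033760 + 9622 = -287024138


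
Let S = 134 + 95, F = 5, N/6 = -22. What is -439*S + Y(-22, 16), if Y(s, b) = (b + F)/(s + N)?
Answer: -2211685/22 ≈ -1.0053e+5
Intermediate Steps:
N = -132 (N = 6*(-22) = -132)
S = 229
Y(s, b) = (5 + b)/(-132 + s) (Y(s, b) = (b + 5)/(s - 132) = (5 + b)/(-132 + s))
-439*S + Y(-22, 16) = -439*229 + (5 + 16)/(-132 - 22) = -100531 + 21/(-154) = -100531 - 1/154*21 = -100531 - 3/22 = -2211685/22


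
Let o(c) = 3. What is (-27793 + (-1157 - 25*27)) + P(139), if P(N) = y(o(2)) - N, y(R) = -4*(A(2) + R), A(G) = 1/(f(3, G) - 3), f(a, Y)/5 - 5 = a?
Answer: -1101716/37 ≈ -29776.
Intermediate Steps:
f(a, Y) = 25 + 5*a
A(G) = 1/37 (A(G) = 1/((25 + 5*3) - 3) = 1/((25 + 15) - 3) = 1/(40 - 3) = 1/37)
y(R) = -4/37 - 4*R (y(R) = -4*(1/37 + R) = -4/37 - 4*R)
P(N) = -448/37 - N (P(N) = (-4/37 - 4*3) - N = (-4/37 - 12) - N = -448/37 - N)
(-27793 + (-1157 - 25*27)) + P(139) = (-27793 + (-1157 - 25*27)) + (-448/37 - 1*139) = (-27793 + (-1157 - 1*675)) + (-448/37 - 139) = (-27793 + (-1157 - 675)) - 5591/37 = (-27793 - 1832) - 5591/37 = -29625 - 5591/37 = -1101716/37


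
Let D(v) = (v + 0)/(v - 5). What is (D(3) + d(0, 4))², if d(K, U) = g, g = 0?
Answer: 9/4 ≈ 2.2500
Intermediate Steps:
d(K, U) = 0
D(v) = v/(-5 + v)
(D(3) + d(0, 4))² = (3/(-5 + 3) + 0)² = (3/(-2) + 0)² = (3*(-½) + 0)² = (-3/2 + 0)² = (-3/2)² = 9/4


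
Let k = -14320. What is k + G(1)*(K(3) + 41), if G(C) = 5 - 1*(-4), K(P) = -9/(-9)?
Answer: -13942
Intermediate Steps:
K(P) = 1 (K(P) = -9*(-1/9) = 1)
G(C) = 9 (G(C) = 5 + 4 = 9)
k + G(1)*(K(3) + 41) = -14320 + 9*(1 + 41) = -14320 + 9*42 = -14320 + 378 = -13942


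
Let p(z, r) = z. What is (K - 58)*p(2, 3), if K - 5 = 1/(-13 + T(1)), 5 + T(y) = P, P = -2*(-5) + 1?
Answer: -744/7 ≈ -106.29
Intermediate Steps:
P = 11 (P = 10 + 1 = 11)
T(y) = 6 (T(y) = -5 + 11 = 6)
K = 34/7 (K = 5 + 1/(-13 + 6) = 5 + 1/(-7) = 5 - ⅐ = 34/7 ≈ 4.8571)
(K - 58)*p(2, 3) = (34/7 - 58)*2 = -372/7*2 = -744/7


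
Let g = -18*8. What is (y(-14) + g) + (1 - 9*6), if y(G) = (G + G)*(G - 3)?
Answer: 279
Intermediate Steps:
y(G) = 2*G*(-3 + G) (y(G) = (2*G)*(-3 + G) = 2*G*(-3 + G))
g = -144
(y(-14) + g) + (1 - 9*6) = (2*(-14)*(-3 - 14) - 144) + (1 - 9*6) = (2*(-14)*(-17) - 144) + (1 - 54) = (476 - 144) - 53 = 332 - 53 = 279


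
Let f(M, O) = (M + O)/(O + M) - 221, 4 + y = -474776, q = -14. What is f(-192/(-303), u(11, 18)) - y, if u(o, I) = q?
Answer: 474560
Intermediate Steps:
u(o, I) = -14
y = -474780 (y = -4 - 474776 = -474780)
f(M, O) = -220 (f(M, O) = (M + O)/(M + O) - 221 = 1 - 221 = -220)
f(-192/(-303), u(11, 18)) - y = -220 - 1*(-474780) = -220 + 474780 = 474560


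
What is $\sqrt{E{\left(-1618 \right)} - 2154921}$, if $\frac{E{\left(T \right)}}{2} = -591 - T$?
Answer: $i \sqrt{2152867} \approx 1467.3 i$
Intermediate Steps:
$E{\left(T \right)} = -1182 - 2 T$ ($E{\left(T \right)} = 2 \left(-591 - T\right) = -1182 - 2 T$)
$\sqrt{E{\left(-1618 \right)} - 2154921} = \sqrt{\left(-1182 - -3236\right) - 2154921} = \sqrt{\left(-1182 + 3236\right) - 2154921} = \sqrt{2054 - 2154921} = \sqrt{-2152867} = i \sqrt{2152867}$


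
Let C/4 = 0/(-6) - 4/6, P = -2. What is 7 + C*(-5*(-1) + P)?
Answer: -1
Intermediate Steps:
C = -8/3 (C = 4*(0/(-6) - 4/6) = 4*(0*(-⅙) - 4*⅙) = 4*(0 - ⅔) = 4*(-⅔) = -8/3 ≈ -2.6667)
7 + C*(-5*(-1) + P) = 7 - 8*(-5*(-1) - 2)/3 = 7 - 8*(5 - 2)/3 = 7 - 8/3*3 = 7 - 8 = -1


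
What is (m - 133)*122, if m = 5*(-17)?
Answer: -26596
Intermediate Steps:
m = -85
(m - 133)*122 = (-85 - 133)*122 = -218*122 = -26596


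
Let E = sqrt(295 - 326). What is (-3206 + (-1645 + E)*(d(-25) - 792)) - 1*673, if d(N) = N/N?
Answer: 1297316 - 791*I*sqrt(31) ≈ 1.2973e+6 - 4404.1*I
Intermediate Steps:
E = I*sqrt(31) (E = sqrt(-31) = I*sqrt(31) ≈ 5.5678*I)
d(N) = 1
(-3206 + (-1645 + E)*(d(-25) - 792)) - 1*673 = (-3206 + (-1645 + I*sqrt(31))*(1 - 792)) - 1*673 = (-3206 + (-1645 + I*sqrt(31))*(-791)) - 673 = (-3206 + (1301195 - 791*I*sqrt(31))) - 673 = (1297989 - 791*I*sqrt(31)) - 673 = 1297316 - 791*I*sqrt(31)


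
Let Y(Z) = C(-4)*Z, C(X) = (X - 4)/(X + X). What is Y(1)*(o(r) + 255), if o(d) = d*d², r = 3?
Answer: 282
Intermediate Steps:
C(X) = (-4 + X)/(2*X) (C(X) = (-4 + X)/((2*X)) = (-4 + X)*(1/(2*X)) = (-4 + X)/(2*X))
Y(Z) = Z (Y(Z) = ((½)*(-4 - 4)/(-4))*Z = ((½)*(-¼)*(-8))*Z = 1*Z = Z)
o(d) = d³
Y(1)*(o(r) + 255) = 1*(3³ + 255) = 1*(27 + 255) = 1*282 = 282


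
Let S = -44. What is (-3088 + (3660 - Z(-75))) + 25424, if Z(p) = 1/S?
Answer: 1143825/44 ≈ 25996.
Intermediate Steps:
Z(p) = -1/44 (Z(p) = 1/(-44) = -1/44)
(-3088 + (3660 - Z(-75))) + 25424 = (-3088 + (3660 - 1*(-1/44))) + 25424 = (-3088 + (3660 + 1/44)) + 25424 = (-3088 + 161041/44) + 25424 = 25169/44 + 25424 = 1143825/44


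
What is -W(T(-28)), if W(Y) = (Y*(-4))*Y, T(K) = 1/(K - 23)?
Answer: 4/2601 ≈ 0.0015379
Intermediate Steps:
T(K) = 1/(-23 + K)
W(Y) = -4*Y² (W(Y) = (-4*Y)*Y = -4*Y²)
-W(T(-28)) = -(-4)*(1/(-23 - 28))² = -(-4)*(1/(-51))² = -(-4)*(-1/51)² = -(-4)/2601 = -1*(-4/2601) = 4/2601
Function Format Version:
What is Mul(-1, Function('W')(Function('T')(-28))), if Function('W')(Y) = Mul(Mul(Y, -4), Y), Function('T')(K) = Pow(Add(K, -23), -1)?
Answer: Rational(4, 2601) ≈ 0.0015379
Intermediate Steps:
Function('T')(K) = Pow(Add(-23, K), -1)
Function('W')(Y) = Mul(-4, Pow(Y, 2)) (Function('W')(Y) = Mul(Mul(-4, Y), Y) = Mul(-4, Pow(Y, 2)))
Mul(-1, Function('W')(Function('T')(-28))) = Mul(-1, Mul(-4, Pow(Pow(Add(-23, -28), -1), 2))) = Mul(-1, Mul(-4, Pow(Pow(-51, -1), 2))) = Mul(-1, Mul(-4, Pow(Rational(-1, 51), 2))) = Mul(-1, Mul(-4, Rational(1, 2601))) = Mul(-1, Rational(-4, 2601)) = Rational(4, 2601)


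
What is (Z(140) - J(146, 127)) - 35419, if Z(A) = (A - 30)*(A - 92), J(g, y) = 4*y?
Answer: -30647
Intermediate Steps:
Z(A) = (-92 + A)*(-30 + A) (Z(A) = (-30 + A)*(-92 + A) = (-92 + A)*(-30 + A))
(Z(140) - J(146, 127)) - 35419 = ((2760 + 140² - 122*140) - 4*127) - 35419 = ((2760 + 19600 - 17080) - 1*508) - 35419 = (5280 - 508) - 35419 = 4772 - 35419 = -30647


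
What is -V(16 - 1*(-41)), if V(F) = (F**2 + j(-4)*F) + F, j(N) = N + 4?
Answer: -3306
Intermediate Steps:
j(N) = 4 + N
V(F) = F + F**2 (V(F) = (F**2 + (4 - 4)*F) + F = (F**2 + 0*F) + F = (F**2 + 0) + F = F**2 + F = F + F**2)
-V(16 - 1*(-41)) = -(16 - 1*(-41))*(1 + (16 - 1*(-41))) = -(16 + 41)*(1 + (16 + 41)) = -57*(1 + 57) = -57*58 = -1*3306 = -3306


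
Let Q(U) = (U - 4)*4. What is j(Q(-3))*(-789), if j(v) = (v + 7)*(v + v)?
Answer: -927864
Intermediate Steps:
Q(U) = -16 + 4*U (Q(U) = (-4 + U)*4 = -16 + 4*U)
j(v) = 2*v*(7 + v) (j(v) = (7 + v)*(2*v) = 2*v*(7 + v))
j(Q(-3))*(-789) = (2*(-16 + 4*(-3))*(7 + (-16 + 4*(-3))))*(-789) = (2*(-16 - 12)*(7 + (-16 - 12)))*(-789) = (2*(-28)*(7 - 28))*(-789) = (2*(-28)*(-21))*(-789) = 1176*(-789) = -927864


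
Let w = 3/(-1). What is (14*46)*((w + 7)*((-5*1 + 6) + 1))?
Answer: 5152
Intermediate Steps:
w = -3 (w = -1*3 = -3)
(14*46)*((w + 7)*((-5*1 + 6) + 1)) = (14*46)*((-3 + 7)*((-5*1 + 6) + 1)) = 644*(4*((-5 + 6) + 1)) = 644*(4*(1 + 1)) = 644*(4*2) = 644*8 = 5152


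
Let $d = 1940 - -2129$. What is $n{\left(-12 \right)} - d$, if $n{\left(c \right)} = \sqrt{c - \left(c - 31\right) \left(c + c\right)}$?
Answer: $-4069 + 6 i \sqrt{29} \approx -4069.0 + 32.311 i$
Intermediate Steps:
$d = 4069$ ($d = 1940 + 2129 = 4069$)
$n{\left(c \right)} = \sqrt{c - 2 c \left(-31 + c\right)}$ ($n{\left(c \right)} = \sqrt{c - \left(-31 + c\right) 2 c} = \sqrt{c - 2 c \left(-31 + c\right)}$)
$n{\left(-12 \right)} - d = \sqrt{- 12 \left(63 - -24\right)} - 4069 = \sqrt{- 12 \left(63 + 24\right)} - 4069 = \sqrt{\left(-12\right) 87} - 4069 = \sqrt{-1044} - 4069 = 6 i \sqrt{29} - 4069 = -4069 + 6 i \sqrt{29}$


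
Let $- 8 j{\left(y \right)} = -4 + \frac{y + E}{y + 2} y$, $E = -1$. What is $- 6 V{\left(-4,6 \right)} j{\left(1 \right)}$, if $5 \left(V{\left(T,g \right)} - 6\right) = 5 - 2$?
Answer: $- \frac{99}{5} \approx -19.8$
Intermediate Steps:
$V{\left(T,g \right)} = \frac{33}{5}$ ($V{\left(T,g \right)} = 6 + \frac{5 - 2}{5} = 6 + \frac{1}{5} \cdot 3 = 6 + \frac{3}{5} = \frac{33}{5}$)
$j{\left(y \right)} = \frac{1}{2} - \frac{y \left(-1 + y\right)}{8 \left(2 + y\right)}$ ($j{\left(y \right)} = - \frac{-4 + \frac{y - 1}{y + 2} y}{8} = - \frac{-4 + \frac{-1 + y}{2 + y} y}{8} = - \frac{-4 + \frac{y \left(-1 + y\right)}{2 + y}}{8} = \frac{1}{2} - \frac{y \left(-1 + y\right)}{8 \left(2 + y\right)}$)
$- 6 V{\left(-4,6 \right)} j{\left(1 \right)} = \left(-6\right) \frac{33}{5} \frac{8 - 1^{2} + 5 \cdot 1}{8 \left(2 + 1\right)} = - \frac{198 \frac{8 - 1 + 5}{8 \cdot 3}}{5} = - \frac{198 \cdot \frac{1}{8} \cdot \frac{1}{3} \left(8 - 1 + 5\right)}{5} = - \frac{198 \cdot \frac{1}{8} \cdot \frac{1}{3} \cdot 12}{5} = \left(- \frac{198}{5}\right) \frac{1}{2} = - \frac{99}{5}$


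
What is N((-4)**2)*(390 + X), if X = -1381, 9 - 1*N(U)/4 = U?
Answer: 27748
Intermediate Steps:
N(U) = 36 - 4*U
N((-4)**2)*(390 + X) = (36 - 4*(-4)**2)*(390 - 1381) = (36 - 4*16)*(-991) = (36 - 64)*(-991) = -28*(-991) = 27748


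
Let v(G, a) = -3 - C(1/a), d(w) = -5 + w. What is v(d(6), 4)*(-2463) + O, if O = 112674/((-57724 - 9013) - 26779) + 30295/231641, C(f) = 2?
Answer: 44457664040721/3610356626 ≈ 12314.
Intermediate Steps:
v(G, a) = -5 (v(G, a) = -3 - 1*2 = -3 - 2 = -5)
O = -3877808469/3610356626 (O = 112674/(-66737 - 26779) + 30295*(1/231641) = 112674/(-93516) + 30295/231641 = 112674*(-1/93516) + 30295/231641 = -18779/15586 + 30295/231641 = -3877808469/3610356626 ≈ -1.0741)
v(d(6), 4)*(-2463) + O = -5*(-2463) - 3877808469/3610356626 = 12315 - 3877808469/3610356626 = 44457664040721/3610356626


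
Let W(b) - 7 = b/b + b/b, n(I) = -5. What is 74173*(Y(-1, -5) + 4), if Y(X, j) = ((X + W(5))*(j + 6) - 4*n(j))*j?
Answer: -10087528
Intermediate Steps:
W(b) = 9 (W(b) = 7 + (b/b + b/b) = 7 + (1 + 1) = 7 + 2 = 9)
Y(X, j) = j*(20 + (6 + j)*(9 + X)) (Y(X, j) = ((X + 9)*(j + 6) - 4*(-5))*j = ((9 + X)*(6 + j) + 20)*j = ((6 + j)*(9 + X) + 20)*j = (20 + (6 + j)*(9 + X))*j = j*(20 + (6 + j)*(9 + X)))
74173*(Y(-1, -5) + 4) = 74173*(-5*(74 + 6*(-1) + 9*(-5) - 1*(-5)) + 4) = 74173*(-5*(74 - 6 - 45 + 5) + 4) = 74173*(-5*28 + 4) = 74173*(-140 + 4) = 74173*(-136) = -10087528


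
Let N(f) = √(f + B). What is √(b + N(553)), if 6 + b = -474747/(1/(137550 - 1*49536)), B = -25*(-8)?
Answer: √(-41784382464 + √753) ≈ 2.0441e+5*I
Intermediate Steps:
B = 200
N(f) = √(200 + f) (N(f) = √(f + 200) = √(200 + f))
b = -41784382464 (b = -6 - 474747/(1/(137550 - 1*49536)) = -6 - 474747/(1/(137550 - 49536)) = -6 - 474747/(1/88014) = -6 - 474747/1/88014 = -6 - 474747*88014 = -6 - 41784382458 = -41784382464)
√(b + N(553)) = √(-41784382464 + √(200 + 553)) = √(-41784382464 + √753)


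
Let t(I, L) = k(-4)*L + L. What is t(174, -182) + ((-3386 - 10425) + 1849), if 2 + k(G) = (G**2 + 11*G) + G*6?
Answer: -2316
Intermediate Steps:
k(G) = -2 + G**2 + 17*G (k(G) = -2 + ((G**2 + 11*G) + G*6) = -2 + ((G**2 + 11*G) + 6*G) = -2 + (G**2 + 17*G) = -2 + G**2 + 17*G)
t(I, L) = -53*L (t(I, L) = (-2 + (-4)**2 + 17*(-4))*L + L = (-2 + 16 - 68)*L + L = -54*L + L = -53*L)
t(174, -182) + ((-3386 - 10425) + 1849) = -53*(-182) + ((-3386 - 10425) + 1849) = 9646 + (-13811 + 1849) = 9646 - 11962 = -2316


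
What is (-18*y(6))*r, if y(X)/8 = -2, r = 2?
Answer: 576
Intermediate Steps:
y(X) = -16 (y(X) = 8*(-2) = -16)
(-18*y(6))*r = -18*(-16)*2 = 288*2 = 576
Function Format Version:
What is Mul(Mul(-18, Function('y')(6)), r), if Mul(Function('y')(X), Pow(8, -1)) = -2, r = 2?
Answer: 576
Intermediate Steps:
Function('y')(X) = -16 (Function('y')(X) = Mul(8, -2) = -16)
Mul(Mul(-18, Function('y')(6)), r) = Mul(Mul(-18, -16), 2) = Mul(288, 2) = 576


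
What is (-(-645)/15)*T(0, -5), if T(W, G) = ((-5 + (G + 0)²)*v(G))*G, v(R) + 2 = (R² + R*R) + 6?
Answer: -232200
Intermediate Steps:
v(R) = 4 + 2*R² (v(R) = -2 + ((R² + R*R) + 6) = -2 + ((R² + R²) + 6) = -2 + (2*R² + 6) = -2 + (6 + 2*R²) = 4 + 2*R²)
T(W, G) = G*(-5 + G²)*(4 + 2*G²) (T(W, G) = ((-5 + (G + 0)²)*(4 + 2*G²))*G = ((-5 + G²)*(4 + 2*G²))*G = G*(-5 + G²)*(4 + 2*G²))
(-(-645)/15)*T(0, -5) = (-(-645)/15)*(2*(-5)*(-5 + (-5)²)*(2 + (-5)²)) = (-(-645)/15)*(2*(-5)*(-5 + 25)*(2 + 25)) = (-15*(-43/15))*(2*(-5)*20*27) = 43*(-5400) = -232200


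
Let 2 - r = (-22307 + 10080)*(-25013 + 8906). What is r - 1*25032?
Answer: -196965319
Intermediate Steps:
r = -196940287 (r = 2 - (-22307 + 10080)*(-25013 + 8906) = 2 - (-12227)*(-16107) = 2 - 1*196940289 = 2 - 196940289 = -196940287)
r - 1*25032 = -196940287 - 1*25032 = -196940287 - 25032 = -196965319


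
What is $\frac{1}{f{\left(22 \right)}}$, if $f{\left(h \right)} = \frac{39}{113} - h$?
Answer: $- \frac{113}{2447} \approx -0.046179$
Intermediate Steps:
$f{\left(h \right)} = \frac{39}{113} - h$ ($f{\left(h \right)} = 39 \cdot \frac{1}{113} - h = \frac{39}{113} - h$)
$\frac{1}{f{\left(22 \right)}} = \frac{1}{\frac{39}{113} - 22} = \frac{1}{- \frac{2447}{113}} = - \frac{113}{2447}$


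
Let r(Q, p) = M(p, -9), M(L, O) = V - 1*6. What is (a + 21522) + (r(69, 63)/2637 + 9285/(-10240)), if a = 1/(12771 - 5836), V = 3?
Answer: 268676450549447/12484331520 ≈ 21521.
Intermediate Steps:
a = 1/6935 ≈ 0.00014420
M(L, O) = -3 (M(L, O) = 3 - 1*6 = 3 - 6 = -3)
r(Q, p) = -3
(a + 21522) + (r(69, 63)/2637 + 9285/(-10240)) = (1/6935 + 21522) + (-3/2637 + 9285/(-10240)) = 149255071/6935 + (-3*1/2637 + 9285*(-1/10240)) = 149255071/6935 + (-1/879 - 1857/2048) = 149255071/6935 - 1634351/1800192 = 268676450549447/12484331520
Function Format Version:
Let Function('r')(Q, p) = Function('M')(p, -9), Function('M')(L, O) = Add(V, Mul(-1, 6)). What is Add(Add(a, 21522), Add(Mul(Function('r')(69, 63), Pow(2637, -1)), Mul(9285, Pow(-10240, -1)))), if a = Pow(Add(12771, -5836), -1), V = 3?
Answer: Rational(268676450549447, 12484331520) ≈ 21521.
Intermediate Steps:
a = Rational(1, 6935) (a = Pow(6935, -1) = Rational(1, 6935) ≈ 0.00014420)
Function('M')(L, O) = -3 (Function('M')(L, O) = Add(3, Mul(-1, 6)) = Add(3, -6) = -3)
Function('r')(Q, p) = -3
Add(Add(a, 21522), Add(Mul(Function('r')(69, 63), Pow(2637, -1)), Mul(9285, Pow(-10240, -1)))) = Add(Add(Rational(1, 6935), 21522), Add(Mul(-3, Pow(2637, -1)), Mul(9285, Pow(-10240, -1)))) = Add(Rational(149255071, 6935), Add(Mul(-3, Rational(1, 2637)), Mul(9285, Rational(-1, 10240)))) = Add(Rational(149255071, 6935), Add(Rational(-1, 879), Rational(-1857, 2048))) = Add(Rational(149255071, 6935), Rational(-1634351, 1800192)) = Rational(268676450549447, 12484331520)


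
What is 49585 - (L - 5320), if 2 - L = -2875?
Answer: 52028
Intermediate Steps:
L = 2877 (L = 2 - 1*(-2875) = 2 + 2875 = 2877)
49585 - (L - 5320) = 49585 - (2877 - 5320) = 49585 - 1*(-2443) = 49585 + 2443 = 52028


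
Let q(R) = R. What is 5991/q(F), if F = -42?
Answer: -1997/14 ≈ -142.64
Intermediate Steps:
5991/q(F) = 5991/(-42) = 5991*(-1/42) = -1997/14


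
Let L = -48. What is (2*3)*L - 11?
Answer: -299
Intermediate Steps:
(2*3)*L - 11 = (2*3)*(-48) - 11 = 6*(-48) - 11 = -288 - 11 = -299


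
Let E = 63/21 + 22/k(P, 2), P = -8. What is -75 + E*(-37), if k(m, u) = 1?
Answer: -1000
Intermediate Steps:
E = 25 (E = 63/21 + 22/1 = 63*(1/21) + 22*1 = 3 + 22 = 25)
-75 + E*(-37) = -75 + 25*(-37) = -75 - 925 = -1000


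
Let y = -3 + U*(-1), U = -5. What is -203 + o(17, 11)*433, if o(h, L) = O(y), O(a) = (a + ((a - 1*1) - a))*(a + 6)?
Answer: 3261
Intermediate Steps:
y = 2 (y = -3 - 5*(-1) = -3 + 5 = 2)
O(a) = (-1 + a)*(6 + a) (O(a) = (a + ((a - 1) - a))*(6 + a) = (a + ((-1 + a) - a))*(6 + a) = (a - 1)*(6 + a) = (-1 + a)*(6 + a))
o(h, L) = 8 (o(h, L) = -6 + 2² + 5*2 = -6 + 4 + 10 = 8)
-203 + o(17, 11)*433 = -203 + 8*433 = -203 + 3464 = 3261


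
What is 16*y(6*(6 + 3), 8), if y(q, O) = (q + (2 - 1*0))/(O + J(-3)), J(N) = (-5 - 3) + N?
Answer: -896/3 ≈ -298.67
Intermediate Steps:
J(N) = -8 + N
y(q, O) = (2 + q)/(-11 + O) (y(q, O) = (q + (2 - 1*0))/(O + (-8 - 3)) = (q + (2 + 0))/(O - 11) = (q + 2)/(-11 + O) = (2 + q)/(-11 + O))
16*y(6*(6 + 3), 8) = 16*((2 + 6*(6 + 3))/(-11 + 8)) = 16*((2 + 6*9)/(-3)) = 16*(-(2 + 54)/3) = 16*(-⅓*56) = 16*(-56/3) = -896/3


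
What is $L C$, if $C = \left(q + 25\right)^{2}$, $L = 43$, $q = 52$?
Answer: $254947$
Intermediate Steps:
$C = 5929$ ($C = \left(52 + 25\right)^{2} = 77^{2} = 5929$)
$L C = 43 \cdot 5929 = 254947$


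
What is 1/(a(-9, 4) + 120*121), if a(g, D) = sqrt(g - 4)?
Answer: 14520/210830413 - I*sqrt(13)/210830413 ≈ 6.887e-5 - 1.7102e-8*I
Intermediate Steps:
a(g, D) = sqrt(-4 + g)
1/(a(-9, 4) + 120*121) = 1/(sqrt(-4 - 9) + 120*121) = 1/(sqrt(-13) + 14520) = 1/(I*sqrt(13) + 14520) = 1/(14520 + I*sqrt(13))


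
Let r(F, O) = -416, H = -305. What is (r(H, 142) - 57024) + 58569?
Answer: 1129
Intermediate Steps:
(r(H, 142) - 57024) + 58569 = (-416 - 57024) + 58569 = -57440 + 58569 = 1129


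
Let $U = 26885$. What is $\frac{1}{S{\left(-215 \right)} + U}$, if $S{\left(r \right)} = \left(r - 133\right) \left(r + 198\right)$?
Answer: $\frac{1}{32801} \approx 3.0487 \cdot 10^{-5}$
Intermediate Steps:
$S{\left(r \right)} = \left(-133 + r\right) \left(198 + r\right)$
$\frac{1}{S{\left(-215 \right)} + U} = \frac{1}{\left(-26334 + \left(-215\right)^{2} + 65 \left(-215\right)\right) + 26885} = \frac{1}{\left(-26334 + 46225 - 13975\right) + 26885} = \frac{1}{5916 + 26885} = \frac{1}{32801}$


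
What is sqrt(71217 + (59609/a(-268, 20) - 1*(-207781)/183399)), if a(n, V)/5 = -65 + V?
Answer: sqrt(59663118166523299)/916995 ≈ 266.37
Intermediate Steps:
a(n, V) = -325 + 5*V (a(n, V) = 5*(-65 + V) = -325 + 5*V)
sqrt(71217 + (59609/a(-268, 20) - 1*(-207781)/183399)) = sqrt(71217 + (59609/(-325 + 5*20) - 1*(-207781)/183399)) = sqrt(71217 + (59609/(-325 + 100) + 207781*(1/183399))) = sqrt(71217 + (59609/(-225) + 207781/183399)) = sqrt(71217 + (59609*(-1/225) + 207781/183399)) = sqrt(71217 + (-59609/225 + 207781/183399)) = sqrt(71217 - 3628493422/13754925) = sqrt(975956000303/13754925) = sqrt(59663118166523299)/916995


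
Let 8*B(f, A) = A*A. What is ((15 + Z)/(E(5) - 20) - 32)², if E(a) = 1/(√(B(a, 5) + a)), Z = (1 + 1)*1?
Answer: 91131215827/84448008 + 3628837*√130/42224004 ≈ 1080.1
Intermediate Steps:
B(f, A) = A²/8 (B(f, A) = (A*A)/8 = A²/8)
Z = 2 (Z = 2*1 = 2)
E(a) = (25/8 + a)^(-½) (E(a) = 1/(√((⅛)*5² + a)) = 1/(√((⅛)*25 + a)) = 1/(√(25/8 + a)) = (25/8 + a)^(-½))
((15 + Z)/(E(5) - 20) - 32)² = ((15 + 2)/(2*√2/√(25 + 8*5) - 20) - 32)² = (17/(2*√2/√(25 + 40) - 20) - 32)² = (17/(2*√2/√65 - 20) - 32)² = (17/(2*√2*(√65/65) - 20) - 32)² = (17/(2*√130/65 - 20) - 32)² = (17/(-20 + 2*√130/65) - 32)² = (-32 + 17/(-20 + 2*√130/65))²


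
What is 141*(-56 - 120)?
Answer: -24816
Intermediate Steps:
141*(-56 - 120) = 141*(-176) = -24816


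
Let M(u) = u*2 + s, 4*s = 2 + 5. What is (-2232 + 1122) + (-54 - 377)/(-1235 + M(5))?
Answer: -5429506/4893 ≈ -1109.6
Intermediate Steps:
s = 7/4 (s = (2 + 5)/4 = (1/4)*7 = 7/4 ≈ 1.7500)
M(u) = 7/4 + 2*u (M(u) = u*2 + 7/4 = 2*u + 7/4 = 7/4 + 2*u)
(-2232 + 1122) + (-54 - 377)/(-1235 + M(5)) = (-2232 + 1122) + (-54 - 377)/(-1235 + (7/4 + 2*5)) = -1110 - 431/(-1235 + (7/4 + 10)) = -1110 - 431/(-1235 + 47/4) = -1110 - 431/(-4893/4) = -1110 - 431*(-4/4893) = -1110 + 1724/4893 = -5429506/4893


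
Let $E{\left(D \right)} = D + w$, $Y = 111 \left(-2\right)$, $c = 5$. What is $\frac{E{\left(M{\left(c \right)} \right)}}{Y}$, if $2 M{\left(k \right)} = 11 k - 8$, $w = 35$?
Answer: $- \frac{39}{148} \approx -0.26351$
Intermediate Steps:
$Y = -222$
$M{\left(k \right)} = -4 + \frac{11 k}{2}$ ($M{\left(k \right)} = \frac{11 k - 8}{2} = \frac{-8 + 11 k}{2} = -4 + \frac{11 k}{2}$)
$E{\left(D \right)} = 35 + D$ ($E{\left(D \right)} = D + 35 = 35 + D$)
$\frac{E{\left(M{\left(c \right)} \right)}}{Y} = \frac{35 + \left(-4 + \frac{11}{2} \cdot 5\right)}{-222} = \left(35 + \left(-4 + \frac{55}{2}\right)\right) \left(- \frac{1}{222}\right) = \left(35 + \frac{47}{2}\right) \left(- \frac{1}{222}\right) = \frac{117}{2} \left(- \frac{1}{222}\right) = - \frac{39}{148}$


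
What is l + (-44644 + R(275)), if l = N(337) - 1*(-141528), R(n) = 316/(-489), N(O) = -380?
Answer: 47190140/489 ≈ 96503.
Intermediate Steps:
R(n) = -316/489 (R(n) = 316*(-1/489) = -316/489)
l = 141148 (l = -380 - 1*(-141528) = -380 + 141528 = 141148)
l + (-44644 + R(275)) = 141148 + (-44644 - 316/489) = 141148 - 21831232/489 = 47190140/489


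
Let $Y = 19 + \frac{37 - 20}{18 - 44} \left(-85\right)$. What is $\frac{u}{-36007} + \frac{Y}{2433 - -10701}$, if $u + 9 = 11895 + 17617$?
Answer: $- \frac{10004984879}{12295814388} \approx -0.81369$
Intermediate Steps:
$u = 29503$ ($u = -9 + \left(11895 + 17617\right) = -9 + 29512 = 29503$)
$Y = \frac{1939}{26}$ ($Y = 19 + \frac{17}{-26} \left(-85\right) = 19 + 17 \left(- \frac{1}{26}\right) \left(-85\right) = 19 - - \frac{1445}{26} = 19 + \frac{1445}{26} = \frac{1939}{26} \approx 74.577$)
$\frac{u}{-36007} + \frac{Y}{2433 - -10701} = \frac{29503}{-36007} + \frac{1939}{26 \left(2433 - -10701\right)} = 29503 \left(- \frac{1}{36007}\right) + \frac{1939}{26 \left(2433 + 10701\right)} = - \frac{29503}{36007} + \frac{1939}{26 \cdot 13134} = - \frac{29503}{36007} + \frac{1939}{26} \cdot \frac{1}{13134} = - \frac{29503}{36007} + \frac{1939}{341484} = - \frac{10004984879}{12295814388}$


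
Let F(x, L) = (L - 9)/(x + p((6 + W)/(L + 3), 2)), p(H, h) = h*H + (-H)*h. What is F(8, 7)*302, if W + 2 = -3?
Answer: -151/2 ≈ -75.500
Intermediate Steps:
W = -5 (W = -2 - 3 = -5)
p(H, h) = 0 (p(H, h) = H*h - H*h = 0)
F(x, L) = (-9 + L)/x (F(x, L) = (L - 9)/(x + 0) = (-9 + L)/x)
F(8, 7)*302 = ((-9 + 7)/8)*302 = ((1/8)*(-2))*302 = -1/4*302 = -151/2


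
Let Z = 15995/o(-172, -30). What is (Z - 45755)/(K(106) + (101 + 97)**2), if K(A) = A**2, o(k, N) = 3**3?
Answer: -121939/136188 ≈ -0.89537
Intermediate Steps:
o(k, N) = 27
Z = 15995/27 ≈ 592.41
(Z - 45755)/(K(106) + (101 + 97)**2) = (15995/27 - 45755)/(106**2 + (101 + 97)**2) = -1219390/(27*(11236 + 198**2)) = -1219390/(27*(11236 + 39204)) = -1219390/27/50440 = -1219390/27*1/50440 = -121939/136188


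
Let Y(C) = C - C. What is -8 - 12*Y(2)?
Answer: -8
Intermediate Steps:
Y(C) = 0
-8 - 12*Y(2) = -8 - 12*0 = -8 + 0 = -8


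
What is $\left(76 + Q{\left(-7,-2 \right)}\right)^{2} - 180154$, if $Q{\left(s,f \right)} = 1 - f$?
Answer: $-173913$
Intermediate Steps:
$\left(76 + Q{\left(-7,-2 \right)}\right)^{2} - 180154 = \left(76 + \left(1 - -2\right)\right)^{2} - 180154 = \left(76 + \left(1 + 2\right)\right)^{2} - 180154 = \left(76 + 3\right)^{2} - 180154 = 79^{2} - 180154 = 6241 - 180154 = -173913$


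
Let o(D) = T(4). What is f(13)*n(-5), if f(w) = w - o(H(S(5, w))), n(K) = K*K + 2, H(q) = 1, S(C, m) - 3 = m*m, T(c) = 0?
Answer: 351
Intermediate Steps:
S(C, m) = 3 + m² (S(C, m) = 3 + m*m = 3 + m²)
o(D) = 0
n(K) = 2 + K² (n(K) = K² + 2 = 2 + K²)
f(w) = w (f(w) = w - 1*0 = w + 0 = w)
f(13)*n(-5) = 13*(2 + (-5)²) = 13*(2 + 25) = 13*27 = 351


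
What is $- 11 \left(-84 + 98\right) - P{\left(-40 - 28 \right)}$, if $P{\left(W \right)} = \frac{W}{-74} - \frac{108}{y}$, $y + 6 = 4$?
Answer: $- \frac{7730}{37} \approx -208.92$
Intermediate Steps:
$y = -2$ ($y = -6 + 4 = -2$)
$P{\left(W \right)} = 54 - \frac{W}{74}$ ($P{\left(W \right)} = \frac{W}{-74} - \frac{108}{-2} = W \left(- \frac{1}{74}\right) - -54 = - \frac{W}{74} + 54 = 54 - \frac{W}{74}$)
$- 11 \left(-84 + 98\right) - P{\left(-40 - 28 \right)} = - 11 \left(-84 + 98\right) - \left(54 - \frac{-40 - 28}{74}\right) = \left(-11\right) 14 - \left(54 - \frac{-40 - 28}{74}\right) = -154 - \left(54 - - \frac{34}{37}\right) = -154 - \left(54 + \frac{34}{37}\right) = -154 - \frac{2032}{37} = - \frac{7730}{37}$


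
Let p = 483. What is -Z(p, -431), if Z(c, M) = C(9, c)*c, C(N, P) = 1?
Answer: -483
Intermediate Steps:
Z(c, M) = c (Z(c, M) = 1*c = c)
-Z(p, -431) = -1*483 = -483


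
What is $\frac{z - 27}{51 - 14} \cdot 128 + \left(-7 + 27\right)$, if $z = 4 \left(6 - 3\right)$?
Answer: $- \frac{1180}{37} \approx -31.892$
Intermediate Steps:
$z = 12$ ($z = 4 \cdot 3 = 12$)
$\frac{z - 27}{51 - 14} \cdot 128 + \left(-7 + 27\right) = \frac{12 - 27}{51 - 14} \cdot 128 + \left(-7 + 27\right) = - \frac{15}{37} \cdot 128 + 20 = \left(-15\right) \frac{1}{37} \cdot 128 + 20 = \left(- \frac{15}{37}\right) 128 + 20 = - \frac{1920}{37} + 20 = - \frac{1180}{37}$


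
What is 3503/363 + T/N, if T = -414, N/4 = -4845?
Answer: 11339737/1172490 ≈ 9.6715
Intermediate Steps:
N = -19380 (N = 4*(-4845) = -19380)
3503/363 + T/N = 3503/363 - 414/(-19380) = 3503*(1/363) - 414*(-1/19380) = 3503/363 + 69/3230 = 11339737/1172490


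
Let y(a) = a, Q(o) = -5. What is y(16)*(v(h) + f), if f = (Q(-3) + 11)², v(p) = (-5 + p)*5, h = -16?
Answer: -1104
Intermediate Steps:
v(p) = -25 + 5*p
f = 36 (f = (-5 + 11)² = 6² = 36)
y(16)*(v(h) + f) = 16*((-25 + 5*(-16)) + 36) = 16*((-25 - 80) + 36) = 16*(-105 + 36) = 16*(-69) = -1104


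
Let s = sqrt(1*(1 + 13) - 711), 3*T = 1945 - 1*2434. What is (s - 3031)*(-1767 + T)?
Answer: 5849830 - 1930*I*sqrt(697) ≈ 5.8498e+6 - 50953.0*I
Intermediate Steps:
T = -163 (T = (1945 - 1*2434)/3 = (1945 - 2434)/3 = (1/3)*(-489) = -163)
s = I*sqrt(697) (s = sqrt(1*14 - 711) = sqrt(14 - 711) = sqrt(-697) = I*sqrt(697) ≈ 26.401*I)
(s - 3031)*(-1767 + T) = (I*sqrt(697) - 3031)*(-1767 - 163) = (-3031 + I*sqrt(697))*(-1930) = 5849830 - 1930*I*sqrt(697)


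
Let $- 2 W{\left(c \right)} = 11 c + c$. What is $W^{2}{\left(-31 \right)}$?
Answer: $34596$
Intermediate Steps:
$W{\left(c \right)} = - 6 c$ ($W{\left(c \right)} = - \frac{11 c + c}{2} = - \frac{12 c}{2} = - 6 c$)
$W^{2}{\left(-31 \right)} = \left(\left(-6\right) \left(-31\right)\right)^{2} = 186^{2} = 34596$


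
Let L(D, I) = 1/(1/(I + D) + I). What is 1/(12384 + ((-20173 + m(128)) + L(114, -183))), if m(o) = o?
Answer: -12628/96743177 ≈ -0.00013053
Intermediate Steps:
L(D, I) = 1/(I + 1/(D + I)) (L(D, I) = 1/(1/(D + I) + I) = 1/(I + 1/(D + I)))
1/(12384 + ((-20173 + m(128)) + L(114, -183))) = 1/(12384 + ((-20173 + 128) + (114 - 183)/(1 + (-183)**2 + 114*(-183)))) = 1/(12384 + (-20045 - 69/(1 + 33489 - 20862))) = 1/(12384 + (-20045 - 69/12628)) = 1/(12384 - 253128329/12628) = 1/(-96743177/12628) = -12628/96743177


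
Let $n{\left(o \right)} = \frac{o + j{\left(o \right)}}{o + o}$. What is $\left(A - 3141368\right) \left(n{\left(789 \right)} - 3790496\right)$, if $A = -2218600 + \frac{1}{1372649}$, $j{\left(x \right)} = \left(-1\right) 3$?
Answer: $\frac{7334549247895228628227}{361006687} \approx 2.0317 \cdot 10^{13}$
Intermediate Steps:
$j{\left(x \right)} = -3$
$A = - \frac{3045359071399}{1372649}$ ($A = -2218600 + \frac{1}{1372649} = - \frac{3045359071399}{1372649} \approx -2.2186 \cdot 10^{6}$)
$n{\left(o \right)} = \frac{-3 + o}{2 o}$ ($n{\left(o \right)} = \frac{o - 3}{o + o} = \frac{-3 + o}{2 o}$)
$\left(A - 3141368\right) \left(n{\left(789 \right)} - 3790496\right) = \left(- \frac{3045359071399}{1372649} - 3141368\right) \left(\frac{-3 + 789}{2 \cdot 789} - 3790496\right) = - \frac{7357354715231 \left(\frac{1}{2} \cdot \frac{1}{789} \cdot 786 - 3790496\right)}{1372649} = - \frac{7357354715231 \left(\frac{131}{263} - 3790496\right)}{1372649} = \left(- \frac{7357354715231}{1372649}\right) \left(- \frac{996900317}{263}\right) = \frac{7334549247895228628227}{361006687}$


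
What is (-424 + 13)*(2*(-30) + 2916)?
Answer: -1173816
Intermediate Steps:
(-424 + 13)*(2*(-30) + 2916) = -411*(-60 + 2916) = -411*2856 = -1173816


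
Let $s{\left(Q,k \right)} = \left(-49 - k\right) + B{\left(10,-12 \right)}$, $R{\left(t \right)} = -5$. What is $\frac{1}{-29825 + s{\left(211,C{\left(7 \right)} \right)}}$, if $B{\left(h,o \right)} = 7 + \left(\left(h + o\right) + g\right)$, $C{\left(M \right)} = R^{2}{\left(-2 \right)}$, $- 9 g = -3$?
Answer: $- \frac{3}{89681} \approx -3.3452 \cdot 10^{-5}$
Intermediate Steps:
$g = \frac{1}{3}$ ($g = \left(- \frac{1}{9}\right) \left(-3\right) = \frac{1}{3} \approx 0.33333$)
$C{\left(M \right)} = 25$ ($C{\left(M \right)} = \left(-5\right)^{2} = 25$)
$B{\left(h,o \right)} = \frac{22}{3} + h + o$ ($B{\left(h,o \right)} = 7 + \left(\left(h + o\right) + \frac{1}{3}\right) = 7 + \left(\frac{1}{3} + h + o\right) = \frac{22}{3} + h + o$)
$s{\left(Q,k \right)} = - \frac{131}{3} - k$ ($s{\left(Q,k \right)} = \left(-49 - k\right) + \left(\frac{22}{3} + 10 - 12\right) = \left(-49 - k\right) + \frac{16}{3} = - \frac{131}{3} - k$)
$\frac{1}{-29825 + s{\left(211,C{\left(7 \right)} \right)}} = \frac{1}{-29825 - \frac{206}{3}} = \frac{1}{- \frac{89681}{3}} = - \frac{3}{89681}$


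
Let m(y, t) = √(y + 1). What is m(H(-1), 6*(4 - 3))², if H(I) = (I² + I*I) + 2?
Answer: 5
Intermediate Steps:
H(I) = 2 + 2*I² (H(I) = (I² + I²) + 2 = 2*I² + 2 = 2 + 2*I²)
m(y, t) = √(1 + y)
m(H(-1), 6*(4 - 3))² = (√(1 + (2 + 2*(-1)²)))² = (√(1 + (2 + 2*1)))² = (√(1 + (2 + 2)))² = (√(1 + 4))² = (√5)² = 5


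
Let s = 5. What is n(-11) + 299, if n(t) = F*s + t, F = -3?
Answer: 273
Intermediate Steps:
n(t) = -15 + t (n(t) = -3*5 + t = -15 + t)
n(-11) + 299 = (-15 - 11) + 299 = -26 + 299 = 273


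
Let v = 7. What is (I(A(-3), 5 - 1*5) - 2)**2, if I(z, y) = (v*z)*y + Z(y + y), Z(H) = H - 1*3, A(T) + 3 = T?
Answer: 25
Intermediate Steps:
A(T) = -3 + T
Z(H) = -3 + H (Z(H) = H - 3 = -3 + H)
I(z, y) = -3 + 2*y + 7*y*z (I(z, y) = (7*z)*y + (-3 + (y + y)) = 7*y*z + (-3 + 2*y) = -3 + 2*y + 7*y*z)
(I(A(-3), 5 - 1*5) - 2)**2 = ((-3 + 2*(5 - 1*5) + 7*(5 - 1*5)*(-3 - 3)) - 2)**2 = ((-3 + 2*(5 - 5) + 7*(5 - 5)*(-6)) - 2)**2 = ((-3 + 2*0 + 7*0*(-6)) - 2)**2 = ((-3 + 0 + 0) - 2)**2 = (-3 - 2)**2 = (-5)**2 = 25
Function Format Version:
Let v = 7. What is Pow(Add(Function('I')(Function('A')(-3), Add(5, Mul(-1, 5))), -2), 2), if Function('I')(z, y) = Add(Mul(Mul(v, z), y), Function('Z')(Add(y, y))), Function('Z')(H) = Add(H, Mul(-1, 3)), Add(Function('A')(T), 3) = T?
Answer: 25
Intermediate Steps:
Function('A')(T) = Add(-3, T)
Function('Z')(H) = Add(-3, H) (Function('Z')(H) = Add(H, -3) = Add(-3, H))
Function('I')(z, y) = Add(-3, Mul(2, y), Mul(7, y, z)) (Function('I')(z, y) = Add(Mul(Mul(7, z), y), Add(-3, Add(y, y))) = Add(Mul(7, y, z), Add(-3, Mul(2, y))) = Add(-3, Mul(2, y), Mul(7, y, z)))
Pow(Add(Function('I')(Function('A')(-3), Add(5, Mul(-1, 5))), -2), 2) = Pow(Add(Add(-3, Mul(2, Add(5, Mul(-1, 5))), Mul(7, Add(5, Mul(-1, 5)), Add(-3, -3))), -2), 2) = Pow(Add(Add(-3, Mul(2, Add(5, -5)), Mul(7, Add(5, -5), -6)), -2), 2) = Pow(Add(Add(-3, Mul(2, 0), Mul(7, 0, -6)), -2), 2) = Pow(Add(Add(-3, 0, 0), -2), 2) = Pow(Add(-3, -2), 2) = Pow(-5, 2) = 25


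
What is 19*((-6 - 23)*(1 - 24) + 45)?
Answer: 13528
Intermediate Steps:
19*((-6 - 23)*(1 - 24) + 45) = 19*(-29*(-23) + 45) = 19*(667 + 45) = 19*712 = 13528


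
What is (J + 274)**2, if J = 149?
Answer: 178929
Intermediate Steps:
(J + 274)**2 = (149 + 274)**2 = 423**2 = 178929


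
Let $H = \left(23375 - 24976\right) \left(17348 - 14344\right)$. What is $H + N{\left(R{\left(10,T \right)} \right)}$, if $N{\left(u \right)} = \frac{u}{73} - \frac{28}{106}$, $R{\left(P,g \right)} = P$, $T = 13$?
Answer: $- \frac{18607584568}{3869} \approx -4.8094 \cdot 10^{6}$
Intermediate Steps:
$N{\left(u \right)} = - \frac{14}{53} + \frac{u}{73}$ ($N{\left(u \right)} = u \frac{1}{73} - \frac{14}{53} = \frac{u}{73} - \frac{14}{53} = - \frac{14}{53} + \frac{u}{73}$)
$H = -4809404$ ($H = \left(-1601\right) 3004 = -4809404$)
$H + N{\left(R{\left(10,T \right)} \right)} = -4809404 + \left(- \frac{14}{53} + \frac{1}{73} \cdot 10\right) = -4809404 + \left(- \frac{14}{53} + \frac{10}{73}\right) = -4809404 - \frac{492}{3869} = - \frac{18607584568}{3869}$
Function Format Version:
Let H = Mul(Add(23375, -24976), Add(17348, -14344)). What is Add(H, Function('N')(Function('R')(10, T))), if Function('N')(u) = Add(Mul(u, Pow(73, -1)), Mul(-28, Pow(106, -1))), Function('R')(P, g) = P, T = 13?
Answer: Rational(-18607584568, 3869) ≈ -4.8094e+6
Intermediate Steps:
Function('N')(u) = Add(Rational(-14, 53), Mul(Rational(1, 73), u)) (Function('N')(u) = Add(Mul(u, Rational(1, 73)), Mul(-28, Rational(1, 106))) = Add(Mul(Rational(1, 73), u), Rational(-14, 53)) = Add(Rational(-14, 53), Mul(Rational(1, 73), u)))
H = -4809404 (H = Mul(-1601, 3004) = -4809404)
Add(H, Function('N')(Function('R')(10, T))) = Add(-4809404, Add(Rational(-14, 53), Mul(Rational(1, 73), 10))) = Add(-4809404, Add(Rational(-14, 53), Rational(10, 73))) = Add(-4809404, Rational(-492, 3869)) = Rational(-18607584568, 3869)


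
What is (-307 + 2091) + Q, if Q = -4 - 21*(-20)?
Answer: 2200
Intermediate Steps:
Q = 416 (Q = -4 + 420 = 416)
(-307 + 2091) + Q = (-307 + 2091) + 416 = 1784 + 416 = 2200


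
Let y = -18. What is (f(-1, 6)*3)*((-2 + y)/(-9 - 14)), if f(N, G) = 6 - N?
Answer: 420/23 ≈ 18.261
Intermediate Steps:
(f(-1, 6)*3)*((-2 + y)/(-9 - 14)) = ((6 - 1*(-1))*3)*((-2 - 18)/(-9 - 14)) = ((6 + 1)*3)*(-20/(-23)) = (7*3)*(-20*(-1/23)) = 21*(20/23) = 420/23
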